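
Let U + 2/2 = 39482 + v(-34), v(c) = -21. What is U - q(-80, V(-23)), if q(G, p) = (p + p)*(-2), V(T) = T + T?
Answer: 39276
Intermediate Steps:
V(T) = 2*T
q(G, p) = -4*p (q(G, p) = (2*p)*(-2) = -4*p)
U = 39460 (U = -1 + (39482 - 21) = -1 + 39461 = 39460)
U - q(-80, V(-23)) = 39460 - (-4)*2*(-23) = 39460 - (-4)*(-46) = 39460 - 1*184 = 39460 - 184 = 39276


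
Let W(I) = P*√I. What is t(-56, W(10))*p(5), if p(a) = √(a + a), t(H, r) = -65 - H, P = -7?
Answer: -9*√10 ≈ -28.461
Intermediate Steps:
W(I) = -7*√I
p(a) = √2*√a (p(a) = √(2*a) = √2*√a)
t(-56, W(10))*p(5) = (-65 - 1*(-56))*(√2*√5) = (-65 + 56)*√10 = -9*√10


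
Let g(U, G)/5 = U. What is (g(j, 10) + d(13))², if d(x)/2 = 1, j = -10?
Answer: 2304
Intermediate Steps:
d(x) = 2 (d(x) = 2*1 = 2)
g(U, G) = 5*U
(g(j, 10) + d(13))² = (5*(-10) + 2)² = (-50 + 2)² = (-48)² = 2304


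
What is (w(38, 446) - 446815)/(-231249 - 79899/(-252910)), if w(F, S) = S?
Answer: 112891183790/58485104691 ≈ 1.9303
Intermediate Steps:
(w(38, 446) - 446815)/(-231249 - 79899/(-252910)) = (446 - 446815)/(-231249 - 79899/(-252910)) = -446369/(-231249 - 79899*(-1/252910)) = -446369/(-231249 + 79899/252910) = -446369/(-58485104691/252910) = -446369*(-252910/58485104691) = 112891183790/58485104691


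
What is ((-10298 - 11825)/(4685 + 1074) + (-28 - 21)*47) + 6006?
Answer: 21303454/5759 ≈ 3699.2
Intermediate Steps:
((-10298 - 11825)/(4685 + 1074) + (-28 - 21)*47) + 6006 = (-22123/5759 - 49*47) + 6006 = (-22123*1/5759 - 2303) + 6006 = (-22123/5759 - 2303) + 6006 = -13285100/5759 + 6006 = 21303454/5759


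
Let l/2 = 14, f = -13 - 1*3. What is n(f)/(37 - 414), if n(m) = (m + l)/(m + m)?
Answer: 3/3016 ≈ 0.00099470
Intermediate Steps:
f = -16 (f = -13 - 3 = -16)
l = 28 (l = 2*14 = 28)
n(m) = (28 + m)/(2*m) (n(m) = (m + 28)/(m + m) = (28 + m)/((2*m)) = (28 + m)*(1/(2*m)) = (28 + m)/(2*m))
n(f)/(37 - 414) = ((½)*(28 - 16)/(-16))/(37 - 414) = ((½)*(-1/16)*12)/(-377) = -3/8*(-1/377) = 3/3016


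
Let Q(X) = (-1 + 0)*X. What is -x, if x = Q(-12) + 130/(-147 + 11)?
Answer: -751/68 ≈ -11.044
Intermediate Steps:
Q(X) = -X
x = 751/68 (x = -1*(-12) + 130/(-147 + 11) = 12 + 130/(-136) = 12 + 130*(-1/136) = 12 - 65/68 = 751/68 ≈ 11.044)
-x = -1*751/68 = -751/68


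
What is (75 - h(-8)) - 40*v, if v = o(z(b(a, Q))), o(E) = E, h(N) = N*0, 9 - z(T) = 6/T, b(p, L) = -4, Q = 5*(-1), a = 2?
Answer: -345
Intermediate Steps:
Q = -5
z(T) = 9 - 6/T
h(N) = 0
v = 21/2 (v = 9 - 6/(-4) = 9 - 6*(-1/4) = 9 + 3/2 = 21/2 ≈ 10.500)
(75 - h(-8)) - 40*v = (75 - 1*0) - 40*21/2 = (75 + 0) - 420 = 75 - 420 = -345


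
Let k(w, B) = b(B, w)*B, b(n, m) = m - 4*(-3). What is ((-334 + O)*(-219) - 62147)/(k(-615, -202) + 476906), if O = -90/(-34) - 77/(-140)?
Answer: 3501607/203562080 ≈ 0.017202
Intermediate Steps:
b(n, m) = 12 + m (b(n, m) = m + 12 = 12 + m)
O = 1087/340 (O = -90*(-1/34) - 77*(-1/140) = 45/17 + 11/20 = 1087/340 ≈ 3.1971)
k(w, B) = B*(12 + w) (k(w, B) = (12 + w)*B = B*(12 + w))
((-334 + O)*(-219) - 62147)/(k(-615, -202) + 476906) = ((-334 + 1087/340)*(-219) - 62147)/(-202*(12 - 615) + 476906) = (-112473/340*(-219) - 62147)/(-202*(-603) + 476906) = (24631587/340 - 62147)/(121806 + 476906) = (3501607/340)/598712 = (3501607/340)*(1/598712) = 3501607/203562080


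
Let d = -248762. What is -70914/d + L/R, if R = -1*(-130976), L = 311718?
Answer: 21707906295/8145462928 ≈ 2.6650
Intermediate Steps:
R = 130976
-70914/d + L/R = -70914/(-248762) + 311718/130976 = -70914*(-1/248762) + 311718*(1/130976) = 35457/124381 + 155859/65488 = 21707906295/8145462928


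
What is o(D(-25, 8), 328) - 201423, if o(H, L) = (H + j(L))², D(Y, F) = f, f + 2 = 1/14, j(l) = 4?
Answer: -39478067/196 ≈ -2.0142e+5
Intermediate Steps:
f = -27/14 (f = -2 + 1/14 = -27/14 ≈ -1.9286)
D(Y, F) = -27/14
o(H, L) = (4 + H)² (o(H, L) = (H + 4)² = (4 + H)²)
o(D(-25, 8), 328) - 201423 = (4 - 27/14)² - 201423 = (29/14)² - 201423 = 841/196 - 201423 = -39478067/196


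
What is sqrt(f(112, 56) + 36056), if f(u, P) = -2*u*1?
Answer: 2*sqrt(8958) ≈ 189.29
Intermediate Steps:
f(u, P) = -2*u
sqrt(f(112, 56) + 36056) = sqrt(-2*112 + 36056) = sqrt(-224 + 36056) = sqrt(35832) = 2*sqrt(8958)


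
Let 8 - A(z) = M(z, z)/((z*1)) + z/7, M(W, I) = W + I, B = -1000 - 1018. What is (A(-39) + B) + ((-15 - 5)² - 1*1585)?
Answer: -22340/7 ≈ -3191.4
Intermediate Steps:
B = -2018
M(W, I) = I + W
A(z) = 6 - z/7 (A(z) = 8 - ((z + z)/((z*1)) + z/7) = 8 - ((2*z)/z + z*(⅐)) = 8 - (2 + z/7) = 8 + (-2 - z/7) = 6 - z/7)
(A(-39) + B) + ((-15 - 5)² - 1*1585) = ((6 - ⅐*(-39)) - 2018) + ((-15 - 5)² - 1*1585) = ((6 + 39/7) - 2018) + ((-20)² - 1585) = (81/7 - 2018) + (400 - 1585) = -14045/7 - 1185 = -22340/7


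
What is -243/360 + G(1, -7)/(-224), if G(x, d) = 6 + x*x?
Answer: -113/160 ≈ -0.70625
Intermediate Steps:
G(x, d) = 6 + x**2
-243/360 + G(1, -7)/(-224) = -243/360 + (6 + 1**2)/(-224) = -243*1/360 + (6 + 1)*(-1/224) = -27/40 + 7*(-1/224) = -27/40 - 1/32 = -113/160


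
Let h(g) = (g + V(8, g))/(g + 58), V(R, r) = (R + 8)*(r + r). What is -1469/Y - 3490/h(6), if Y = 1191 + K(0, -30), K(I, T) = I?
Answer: -44385437/39303 ≈ -1129.3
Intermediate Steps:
V(R, r) = 2*r*(8 + R) (V(R, r) = (8 + R)*(2*r) = 2*r*(8 + R))
Y = 1191 (Y = 1191 + 0 = 1191)
h(g) = 33*g/(58 + g) (h(g) = (g + 2*g*(8 + 8))/(g + 58) = (g + 2*g*16)/(58 + g) = (g + 32*g)/(58 + g) = (33*g)/(58 + g) = 33*g/(58 + g))
-1469/Y - 3490/h(6) = -1469/1191 - 3490/(33*6/(58 + 6)) = -1469*1/1191 - 3490/(33*6/64) = -1469/1191 - 3490/(33*6*(1/64)) = -1469/1191 - 3490/99/32 = -1469/1191 - 3490*32/99 = -1469/1191 - 111680/99 = -44385437/39303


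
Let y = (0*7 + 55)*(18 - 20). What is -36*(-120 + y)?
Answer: 8280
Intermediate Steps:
y = -110 (y = (0 + 55)*(-2) = 55*(-2) = -110)
-36*(-120 + y) = -36*(-120 - 110) = -36*(-230) = 8280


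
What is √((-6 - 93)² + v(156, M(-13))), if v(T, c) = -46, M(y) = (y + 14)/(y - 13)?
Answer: √9755 ≈ 98.767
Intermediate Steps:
M(y) = (14 + y)/(-13 + y)
√((-6 - 93)² + v(156, M(-13))) = √((-6 - 93)² - 46) = √((-99)² - 46) = √(9801 - 46) = √9755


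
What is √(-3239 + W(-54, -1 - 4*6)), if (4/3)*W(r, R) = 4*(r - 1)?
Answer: 2*I*√851 ≈ 58.344*I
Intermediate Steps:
W(r, R) = -3 + 3*r (W(r, R) = 3*(4*(r - 1))/4 = 3*(4*(-1 + r))/4 = 3*(-4 + 4*r)/4 = -3 + 3*r)
√(-3239 + W(-54, -1 - 4*6)) = √(-3239 + (-3 + 3*(-54))) = √(-3239 + (-3 - 162)) = √(-3239 - 165) = √(-3404) = 2*I*√851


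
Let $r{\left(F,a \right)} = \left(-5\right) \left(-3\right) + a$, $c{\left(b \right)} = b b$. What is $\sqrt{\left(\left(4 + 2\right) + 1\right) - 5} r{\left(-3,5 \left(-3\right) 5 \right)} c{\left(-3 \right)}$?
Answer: $- 540 \sqrt{2} \approx -763.68$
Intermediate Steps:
$c{\left(b \right)} = b^{2}$
$r{\left(F,a \right)} = 15 + a$
$\sqrt{\left(\left(4 + 2\right) + 1\right) - 5} r{\left(-3,5 \left(-3\right) 5 \right)} c{\left(-3 \right)} = \sqrt{\left(\left(4 + 2\right) + 1\right) - 5} \left(15 + 5 \left(-3\right) 5\right) \left(-3\right)^{2} = \sqrt{\left(6 + 1\right) - 5} \left(15 - 75\right) 9 = \sqrt{7 - 5} \left(15 - 75\right) 9 = \sqrt{2} \left(-60\right) 9 = - 60 \sqrt{2} \cdot 9 = - 540 \sqrt{2}$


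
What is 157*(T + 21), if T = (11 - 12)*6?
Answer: 2355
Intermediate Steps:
T = -6 (T = -1*6 = -6)
157*(T + 21) = 157*(-6 + 21) = 157*15 = 2355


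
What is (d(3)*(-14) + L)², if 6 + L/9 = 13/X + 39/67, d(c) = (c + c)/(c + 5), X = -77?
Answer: 393298308225/106461124 ≈ 3694.3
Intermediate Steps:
d(c) = 2*c/(5 + c) (d(c) = (2*c)/(5 + c) = 2*c/(5 + c))
L = -259398/5159 (L = -54 + 9*(13/(-77) + 39/67) = -54 + 9*(13*(-1/77) + 39*(1/67)) = -54 + 9*(-13/77 + 39/67) = -54 + 9*(2132/5159) = -54 + 19188/5159 = -259398/5159 ≈ -50.281)
(d(3)*(-14) + L)² = ((2*3/(5 + 3))*(-14) - 259398/5159)² = ((2*3/8)*(-14) - 259398/5159)² = ((2*3*(⅛))*(-14) - 259398/5159)² = ((¾)*(-14) - 259398/5159)² = (-21/2 - 259398/5159)² = (-627135/10318)² = 393298308225/106461124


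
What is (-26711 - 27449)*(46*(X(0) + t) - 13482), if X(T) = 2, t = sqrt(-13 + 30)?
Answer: 725202400 - 2491360*sqrt(17) ≈ 7.1493e+8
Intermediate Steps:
t = sqrt(17) ≈ 4.1231
(-26711 - 27449)*(46*(X(0) + t) - 13482) = (-26711 - 27449)*(46*(2 + sqrt(17)) - 13482) = -54160*((92 + 46*sqrt(17)) - 13482) = -54160*(-13390 + 46*sqrt(17)) = 725202400 - 2491360*sqrt(17)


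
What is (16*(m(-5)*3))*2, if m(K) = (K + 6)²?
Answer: 96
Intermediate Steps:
m(K) = (6 + K)²
(16*(m(-5)*3))*2 = (16*((6 - 5)²*3))*2 = (16*(1²*3))*2 = (16*(1*3))*2 = (16*3)*2 = 48*2 = 96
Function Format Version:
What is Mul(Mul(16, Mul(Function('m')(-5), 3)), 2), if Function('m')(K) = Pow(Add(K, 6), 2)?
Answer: 96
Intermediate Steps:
Function('m')(K) = Pow(Add(6, K), 2)
Mul(Mul(16, Mul(Function('m')(-5), 3)), 2) = Mul(Mul(16, Mul(Pow(Add(6, -5), 2), 3)), 2) = Mul(Mul(16, Mul(Pow(1, 2), 3)), 2) = Mul(Mul(16, Mul(1, 3)), 2) = Mul(Mul(16, 3), 2) = Mul(48, 2) = 96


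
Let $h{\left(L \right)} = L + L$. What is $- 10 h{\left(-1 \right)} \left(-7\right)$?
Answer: $-140$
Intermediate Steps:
$h{\left(L \right)} = 2 L$
$- 10 h{\left(-1 \right)} \left(-7\right) = - 10 \cdot 2 \left(-1\right) \left(-7\right) = \left(-10\right) \left(-2\right) \left(-7\right) = 20 \left(-7\right) = -140$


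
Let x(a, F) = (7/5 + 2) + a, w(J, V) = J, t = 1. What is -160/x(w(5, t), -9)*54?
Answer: -7200/7 ≈ -1028.6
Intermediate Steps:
x(a, F) = 17/5 + a (x(a, F) = (7*(1/5) + 2) + a = (7/5 + 2) + a = 17/5 + a)
-160/x(w(5, t), -9)*54 = -160/(17/5 + 5)*54 = -160/42/5*54 = -160*5/42*54 = -400/21*54 = -7200/7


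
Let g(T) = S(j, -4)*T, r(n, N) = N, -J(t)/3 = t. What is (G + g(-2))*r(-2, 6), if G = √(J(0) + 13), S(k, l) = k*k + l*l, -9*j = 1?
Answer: -5188/27 + 6*√13 ≈ -170.51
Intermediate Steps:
j = -⅑ (j = -⅑*1 = -⅑ ≈ -0.11111)
J(t) = -3*t
S(k, l) = k² + l²
G = √13 (G = √(-3*0 + 13) = √(0 + 13) = √13 ≈ 3.6056)
g(T) = 1297*T/81 (g(T) = ((-⅑)² + (-4)²)*T = (1/81 + 16)*T = 1297*T/81)
(G + g(-2))*r(-2, 6) = (√13 + (1297/81)*(-2))*6 = (√13 - 2594/81)*6 = (-2594/81 + √13)*6 = -5188/27 + 6*√13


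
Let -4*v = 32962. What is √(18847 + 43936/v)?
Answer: √5117837266335/16481 ≈ 137.26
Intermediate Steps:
v = -16481/2 (v = -¼*32962 = -16481/2 ≈ -8240.5)
√(18847 + 43936/v) = √(18847 + 43936/(-16481/2)) = √(18847 + 43936*(-2/16481)) = √(18847 - 87872/16481) = √(310529535/16481) = √5117837266335/16481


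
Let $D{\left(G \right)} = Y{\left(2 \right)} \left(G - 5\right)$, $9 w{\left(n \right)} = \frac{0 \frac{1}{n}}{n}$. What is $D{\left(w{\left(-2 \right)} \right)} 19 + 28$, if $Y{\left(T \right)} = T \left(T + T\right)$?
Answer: $-732$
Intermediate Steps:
$w{\left(n \right)} = 0$ ($w{\left(n \right)} = \frac{\frac{0}{n} \frac{1}{n}}{9} = \frac{0 \frac{1}{n}}{9} = \frac{1}{9} \cdot 0 = 0$)
$Y{\left(T \right)} = 2 T^{2}$ ($Y{\left(T \right)} = T 2 T = 2 T^{2}$)
$D{\left(G \right)} = -40 + 8 G$ ($D{\left(G \right)} = 2 \cdot 2^{2} \left(G - 5\right) = 2 \cdot 4 \left(-5 + G\right) = 8 \left(-5 + G\right) = -40 + 8 G$)
$D{\left(w{\left(-2 \right)} \right)} 19 + 28 = \left(-40 + 8 \cdot 0\right) 19 + 28 = \left(-40 + 0\right) 19 + 28 = \left(-40\right) 19 + 28 = -760 + 28 = -732$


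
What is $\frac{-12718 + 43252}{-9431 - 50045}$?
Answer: $- \frac{15267}{29738} \approx -0.51338$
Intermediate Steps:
$\frac{-12718 + 43252}{-9431 - 50045} = \frac{30534}{-59476} = 30534 \left(- \frac{1}{59476}\right) = - \frac{15267}{29738}$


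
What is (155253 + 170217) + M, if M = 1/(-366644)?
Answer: 119331622679/366644 ≈ 3.2547e+5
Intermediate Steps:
M = -1/366644 ≈ -2.7274e-6
(155253 + 170217) + M = (155253 + 170217) - 1/366644 = 325470 - 1/366644 = 119331622679/366644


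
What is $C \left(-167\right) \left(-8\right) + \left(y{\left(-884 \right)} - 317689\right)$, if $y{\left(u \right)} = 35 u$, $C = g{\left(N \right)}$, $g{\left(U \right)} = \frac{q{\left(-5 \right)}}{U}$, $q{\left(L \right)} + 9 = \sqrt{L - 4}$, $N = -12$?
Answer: $-347627 - 334 i \approx -3.4763 \cdot 10^{5} - 334.0 i$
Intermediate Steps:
$q{\left(L \right)} = -9 + \sqrt{-4 + L}$ ($q{\left(L \right)} = -9 + \sqrt{L - 4} = -9 + \sqrt{-4 + L}$)
$g{\left(U \right)} = \frac{-9 + 3 i}{U}$ ($g{\left(U \right)} = \frac{-9 + \sqrt{-4 - 5}}{U} = \frac{-9 + \sqrt{-9}}{U} = \frac{-9 + 3 i}{U}$)
$C = \frac{3}{4} - \frac{i}{4}$ ($C = \frac{3 \left(-3 + i\right)}{-12} = 3 \left(- \frac{1}{12}\right) \left(-3 + i\right) = \frac{3}{4} - \frac{i}{4} \approx 0.75 - 0.25 i$)
$C \left(-167\right) \left(-8\right) + \left(y{\left(-884 \right)} - 317689\right) = \left(\frac{3}{4} - \frac{i}{4}\right) \left(-167\right) \left(-8\right) + \left(35 \left(-884\right) - 317689\right) = \left(- \frac{501}{4} + \frac{167 i}{4}\right) \left(-8\right) - 348629 = \left(1002 - 334 i\right) - 348629 = -347627 - 334 i$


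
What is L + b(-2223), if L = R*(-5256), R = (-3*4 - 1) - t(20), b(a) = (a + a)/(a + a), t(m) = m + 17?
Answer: 262801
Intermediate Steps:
t(m) = 17 + m
b(a) = 1 (b(a) = (2*a)/((2*a)) = (2*a)*(1/(2*a)) = 1)
R = -50 (R = (-3*4 - 1) - (17 + 20) = (-12 - 1) - 1*37 = -13 - 37 = -50)
L = 262800 (L = -50*(-5256) = 262800)
L + b(-2223) = 262800 + 1 = 262801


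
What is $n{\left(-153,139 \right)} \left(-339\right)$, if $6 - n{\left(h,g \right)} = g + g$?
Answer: $92208$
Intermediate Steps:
$n{\left(h,g \right)} = 6 - 2 g$ ($n{\left(h,g \right)} = 6 - \left(g + g\right) = 6 - 2 g$)
$n{\left(-153,139 \right)} \left(-339\right) = \left(6 - 278\right) \left(-339\right) = \left(-272\right) \left(-339\right) = 92208$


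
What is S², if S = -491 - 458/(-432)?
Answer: 11199353929/46656 ≈ 2.4004e+5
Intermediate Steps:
S = -105827/216 (S = -491 - 458*(-1)/432 = -491 - 1*(-229/216) = -491 + 229/216 = -105827/216 ≈ -489.94)
S² = (-105827/216)² = 11199353929/46656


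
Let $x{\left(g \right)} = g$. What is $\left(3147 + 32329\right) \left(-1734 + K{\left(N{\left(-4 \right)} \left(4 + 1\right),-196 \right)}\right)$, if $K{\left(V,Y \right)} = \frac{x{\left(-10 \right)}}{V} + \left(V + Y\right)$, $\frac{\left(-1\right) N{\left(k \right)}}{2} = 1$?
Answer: $-68787964$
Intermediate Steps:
$N{\left(k \right)} = -2$ ($N{\left(k \right)} = \left(-2\right) 1 = -2$)
$K{\left(V,Y \right)} = V + Y - \frac{10}{V}$ ($K{\left(V,Y \right)} = - \frac{10}{V} + \left(V + Y\right) = V + Y - \frac{10}{V}$)
$\left(3147 + 32329\right) \left(-1734 + K{\left(N{\left(-4 \right)} \left(4 + 1\right),-196 \right)}\right) = \left(3147 + 32329\right) \left(-1734 - \left(196 + 2 \left(4 + 1\right) + 10 \left(- \frac{1}{2 \left(4 + 1\right)}\right)\right)\right) = 35476 \left(-1734 - \left(206 - 1\right)\right) = 35476 \left(-1734 - 205\right) = 35476 \left(-1939\right) = -68787964$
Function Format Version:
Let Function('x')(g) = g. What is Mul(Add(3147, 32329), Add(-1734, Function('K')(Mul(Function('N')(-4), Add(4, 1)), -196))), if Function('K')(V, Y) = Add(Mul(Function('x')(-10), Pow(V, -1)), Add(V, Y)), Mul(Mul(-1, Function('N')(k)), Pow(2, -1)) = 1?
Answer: -68787964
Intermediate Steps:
Function('N')(k) = -2 (Function('N')(k) = Mul(-2, 1) = -2)
Function('K')(V, Y) = Add(V, Y, Mul(-10, Pow(V, -1))) (Function('K')(V, Y) = Add(Mul(-10, Pow(V, -1)), Add(V, Y)) = Add(V, Y, Mul(-10, Pow(V, -1))))
Mul(Add(3147, 32329), Add(-1734, Function('K')(Mul(Function('N')(-4), Add(4, 1)), -196))) = Mul(Add(3147, 32329), Add(-1734, Add(Mul(-2, Add(4, 1)), -196, Mul(-10, Pow(Mul(-2, Add(4, 1)), -1))))) = Mul(35476, Add(-1734, Add(Mul(-2, 5), -196, Mul(-10, Pow(Mul(-2, 5), -1))))) = Mul(35476, Add(-1734, Add(-10, -196, Mul(-10, Pow(-10, -1))))) = Mul(35476, Add(-1734, Add(-10, -196, Mul(-10, Rational(-1, 10))))) = Mul(35476, Add(-1734, Add(-10, -196, 1))) = Mul(35476, Add(-1734, -205)) = Mul(35476, -1939) = -68787964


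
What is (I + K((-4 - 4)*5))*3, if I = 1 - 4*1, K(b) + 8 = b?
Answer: -153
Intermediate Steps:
K(b) = -8 + b
I = -3 (I = 1 - 4 = -3)
(I + K((-4 - 4)*5))*3 = (-3 + (-8 + (-4 - 4)*5))*3 = (-3 + (-8 - 8*5))*3 = (-3 + (-8 - 40))*3 = (-3 - 48)*3 = -51*3 = -153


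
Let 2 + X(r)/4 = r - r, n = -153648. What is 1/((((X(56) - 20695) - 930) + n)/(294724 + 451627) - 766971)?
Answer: -746351/572429748102 ≈ -1.3038e-6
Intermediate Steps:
X(r) = -8 (X(r) = -8 + 4*(r - r) = -8 + 4*0 = -8 + 0 = -8)
1/((((X(56) - 20695) - 930) + n)/(294724 + 451627) - 766971) = 1/((((-8 - 20695) - 930) - 153648)/(294724 + 451627) - 766971) = 1/(((-20703 - 930) - 153648)/746351 - 766971) = 1/((-21633 - 153648)*(1/746351) - 766971) = 1/(-175281*1/746351 - 766971) = 1/(-175281/746351 - 766971) = 1/(-572429748102/746351) = -746351/572429748102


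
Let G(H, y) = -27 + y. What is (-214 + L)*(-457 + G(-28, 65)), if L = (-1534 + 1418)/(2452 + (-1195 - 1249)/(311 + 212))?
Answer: 28698398981/319988 ≈ 89686.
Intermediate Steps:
L = -15167/319988 (L = -116/(2452 - 2444/523) = -116/1279952/523 = -116*523/1279952 = -15167/319988 ≈ -0.047399)
(-214 + L)*(-457 + G(-28, 65)) = (-214 - 15167/319988)*(-457 + (-27 + 65)) = -68492599*(-457 + 38)/319988 = -68492599/319988*(-419) = 28698398981/319988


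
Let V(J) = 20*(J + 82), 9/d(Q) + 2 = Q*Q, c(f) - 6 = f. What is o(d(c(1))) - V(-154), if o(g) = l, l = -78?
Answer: 1362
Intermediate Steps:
c(f) = 6 + f
d(Q) = 9/(-2 + Q²) (d(Q) = 9/(-2 + Q*Q) = 9/(-2 + Q²))
V(J) = 1640 + 20*J (V(J) = 20*(82 + J) = 1640 + 20*J)
o(g) = -78
o(d(c(1))) - V(-154) = -78 - (1640 + 20*(-154)) = -78 - (1640 - 3080) = -78 - 1*(-1440) = -78 + 1440 = 1362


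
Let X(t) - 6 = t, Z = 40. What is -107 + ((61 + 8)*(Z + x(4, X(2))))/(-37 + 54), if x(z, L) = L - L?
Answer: 941/17 ≈ 55.353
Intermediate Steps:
X(t) = 6 + t
x(z, L) = 0
-107 + ((61 + 8)*(Z + x(4, X(2))))/(-37 + 54) = -107 + ((61 + 8)*(40 + 0))/(-37 + 54) = -107 + (69*40)/17 = -107 + 2760*(1/17) = -107 + 2760/17 = 941/17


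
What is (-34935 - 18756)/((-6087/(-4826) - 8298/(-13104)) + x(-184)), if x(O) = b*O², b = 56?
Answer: -31439015608/1110175281855 ≈ -0.028319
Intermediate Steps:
x(O) = 56*O²
(-34935 - 18756)/((-6087/(-4826) - 8298/(-13104)) + x(-184)) = (-34935 - 18756)/((-6087/(-4826) - 8298/(-13104)) + 56*(-184)²) = -53691/((-6087*(-1/4826) - 8298*(-1/13104)) + 56*33856) = -53691/((6087/4826 + 461/728) + 1895936) = -53691/(3328061/1756664 + 1895936) = -53691/3330525845565/1756664 = -53691*1756664/3330525845565 = -31439015608/1110175281855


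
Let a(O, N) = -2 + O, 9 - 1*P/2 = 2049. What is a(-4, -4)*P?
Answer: 24480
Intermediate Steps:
P = -4080 (P = 18 - 2*2049 = 18 - 4098 = -4080)
a(-4, -4)*P = (-2 - 4)*(-4080) = -6*(-4080) = 24480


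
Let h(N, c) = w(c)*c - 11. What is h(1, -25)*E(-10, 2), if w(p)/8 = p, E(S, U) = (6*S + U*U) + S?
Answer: -329274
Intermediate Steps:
E(S, U) = U² + 7*S (E(S, U) = (6*S + U²) + S = (U² + 6*S) + S = U² + 7*S)
w(p) = 8*p
h(N, c) = -11 + 8*c² (h(N, c) = (8*c)*c - 11 = 8*c² - 11 = -11 + 8*c²)
h(1, -25)*E(-10, 2) = (-11 + 8*(-25)²)*(2² + 7*(-10)) = (-11 + 8*625)*(4 - 70) = (-11 + 5000)*(-66) = 4989*(-66) = -329274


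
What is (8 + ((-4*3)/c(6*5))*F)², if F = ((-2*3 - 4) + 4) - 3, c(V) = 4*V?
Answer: 7921/100 ≈ 79.210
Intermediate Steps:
F = -9 (F = ((-6 - 4) + 4) - 3 = (-10 + 4) - 3 = -6 - 3 = -9)
(8 + ((-4*3)/c(6*5))*F)² = (8 + ((-4*3)/((4*(6*5))))*(-9))² = (8 - 12/(4*30)*(-9))² = (8 - 12/120*(-9))² = (8 - 12*1/120*(-9))² = (8 - ⅒*(-9))² = (8 + 9/10)² = (89/10)² = 7921/100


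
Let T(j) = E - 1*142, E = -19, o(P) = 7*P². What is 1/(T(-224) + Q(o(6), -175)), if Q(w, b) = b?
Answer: -1/336 ≈ -0.0029762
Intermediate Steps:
T(j) = -161 (T(j) = -19 - 1*142 = -19 - 142 = -161)
1/(T(-224) + Q(o(6), -175)) = 1/(-161 - 175) = 1/(-336) = -1/336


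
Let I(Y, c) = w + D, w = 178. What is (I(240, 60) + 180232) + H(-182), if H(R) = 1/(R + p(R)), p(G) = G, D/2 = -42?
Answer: 65638663/364 ≈ 1.8033e+5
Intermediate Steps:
D = -84 (D = 2*(-42) = -84)
H(R) = 1/(2*R) (H(R) = 1/(R + R) = 1/(2*R))
I(Y, c) = 94 (I(Y, c) = 178 - 84 = 94)
(I(240, 60) + 180232) + H(-182) = (94 + 180232) + (½)/(-182) = 180326 + (½)*(-1/182) = 180326 - 1/364 = 65638663/364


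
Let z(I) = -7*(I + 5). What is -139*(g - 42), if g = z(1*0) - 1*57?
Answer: 18626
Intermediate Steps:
z(I) = -35 - 7*I (z(I) = -7*(5 + I) = -35 - 7*I)
g = -92 (g = (-35 - 7*0) - 1*57 = (-35 - 7*0) - 57 = (-35 + 0) - 57 = -35 - 57 = -92)
-139*(g - 42) = -139*(-92 - 42) = -139*(-134) = 18626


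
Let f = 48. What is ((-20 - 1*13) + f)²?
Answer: 225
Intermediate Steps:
((-20 - 1*13) + f)² = ((-20 - 1*13) + 48)² = ((-20 - 13) + 48)² = (-33 + 48)² = 15² = 225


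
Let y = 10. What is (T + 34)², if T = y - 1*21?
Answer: 529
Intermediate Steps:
T = -11 (T = 10 - 1*21 = 10 - 21 = -11)
(T + 34)² = (-11 + 34)² = 23² = 529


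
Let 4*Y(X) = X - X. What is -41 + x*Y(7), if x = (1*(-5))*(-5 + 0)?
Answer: -41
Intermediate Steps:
Y(X) = 0 (Y(X) = (X - X)/4 = (¼)*0 = 0)
x = 25 (x = -5*(-5) = 25)
-41 + x*Y(7) = -41 + 25*0 = -41 + 0 = -41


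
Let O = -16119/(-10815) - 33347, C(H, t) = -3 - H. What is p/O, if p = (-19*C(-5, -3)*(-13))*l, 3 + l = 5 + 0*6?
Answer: -1780870/60105281 ≈ -0.029629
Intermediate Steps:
O = -120210562/3605 (O = -16119*(-1/10815) - 33347 = 5373/3605 - 33347 = -120210562/3605 ≈ -33346.)
l = 2 (l = -3 + (5 + 0*6) = -3 + (5 + 0) = -3 + 5 = 2)
p = 988 (p = (-19*(-3 - 1*(-5))*(-13))*2 = (-19*(-3 + 5)*(-13))*2 = (-19*2*(-13))*2 = -38*(-13)*2 = 494*2 = 988)
p/O = 988/(-120210562/3605) = 988*(-3605/120210562) = -1780870/60105281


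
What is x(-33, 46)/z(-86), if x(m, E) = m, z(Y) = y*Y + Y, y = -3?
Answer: -33/172 ≈ -0.19186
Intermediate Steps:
z(Y) = -2*Y (z(Y) = -3*Y + Y = -2*Y)
x(-33, 46)/z(-86) = -33/((-2*(-86))) = -33/172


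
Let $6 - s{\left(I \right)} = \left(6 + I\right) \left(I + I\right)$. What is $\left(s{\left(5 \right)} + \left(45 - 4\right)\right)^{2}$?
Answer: $3969$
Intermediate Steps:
$s{\left(I \right)} = 6 - 2 I \left(6 + I\right)$ ($s{\left(I \right)} = 6 - \left(6 + I\right) \left(I + I\right) = 6 - \left(6 + I\right) 2 I = 6 - 2 I \left(6 + I\right)$)
$\left(s{\left(5 \right)} + \left(45 - 4\right)\right)^{2} = \left(\left(6 - 60 - 2 \cdot 5^{2}\right) + \left(45 - 4\right)\right)^{2} = \left(\left(6 - 60 - 50\right) + 41\right)^{2} = \left(-104 + 41\right)^{2} = \left(-63\right)^{2} = 3969$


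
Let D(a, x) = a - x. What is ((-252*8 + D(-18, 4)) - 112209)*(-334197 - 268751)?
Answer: 68885000156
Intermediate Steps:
((-252*8 + D(-18, 4)) - 112209)*(-334197 - 268751) = ((-252*8 + (-18 - 1*4)) - 112209)*(-334197 - 268751) = ((-2016 + (-18 - 4)) - 112209)*(-602948) = ((-2016 - 22) - 112209)*(-602948) = (-2038 - 112209)*(-602948) = -114247*(-602948) = 68885000156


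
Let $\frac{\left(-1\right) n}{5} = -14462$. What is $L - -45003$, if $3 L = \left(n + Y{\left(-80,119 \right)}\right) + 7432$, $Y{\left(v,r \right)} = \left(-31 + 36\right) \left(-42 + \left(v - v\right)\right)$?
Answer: $\frac{214541}{3} \approx 71514.0$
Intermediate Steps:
$Y{\left(v,r \right)} = -210$ ($Y{\left(v,r \right)} = 5 \left(-42 + 0\right) = 5 \left(-42\right) = -210$)
$n = 72310$ ($n = \left(-5\right) \left(-14462\right) = 72310$)
$L = \frac{79532}{3}$ ($L = \frac{\left(72310 - 210\right) + 7432}{3} = \frac{72100 + 7432}{3} = \frac{1}{3} \cdot 79532 = \frac{79532}{3} \approx 26511.0$)
$L - -45003 = \frac{79532}{3} - -45003 = \frac{79532}{3} + 45003 = \frac{214541}{3}$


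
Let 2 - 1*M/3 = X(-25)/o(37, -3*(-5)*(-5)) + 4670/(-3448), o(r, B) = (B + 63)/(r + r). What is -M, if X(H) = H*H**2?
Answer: 498326401/1724 ≈ 2.8905e+5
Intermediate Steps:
X(H) = H**3
o(r, B) = (63 + B)/(2*r) (o(r, B) = (63 + B)/((2*r)) = (63 + B)*(1/(2*r)) = (63 + B)/(2*r))
M = -498326401/1724 (M = 6 - 3*((-25)**3/(((1/2)*(63 - 3*(-5)*(-5))/37)) + 4670/(-3448)) = 6 - 3*(-15625*74/(63 + 15*(-5)) + 4670*(-1/3448)) = 6 - 3*(-15625*74/(63 - 75) - 2335/1724) = 6 - 3*(-15625/((1/2)*(1/37)*(-12)) - 2335/1724) = 6 - 3*(-15625/(-6/37) - 2335/1724) = 6 - 3*(-15625*(-37/6) - 2335/1724) = 6 - 3*(578125/6 - 2335/1724) = 6 - 3*498336745/5172 = 6 - 498336745/1724 = -498326401/1724 ≈ -2.8905e+5)
-M = -1*(-498326401/1724) = 498326401/1724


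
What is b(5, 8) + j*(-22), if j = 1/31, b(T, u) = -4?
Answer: -146/31 ≈ -4.7097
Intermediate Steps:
j = 1/31 ≈ 0.032258
b(5, 8) + j*(-22) = -4 + (1/31)*(-22) = -4 - 22/31 = -146/31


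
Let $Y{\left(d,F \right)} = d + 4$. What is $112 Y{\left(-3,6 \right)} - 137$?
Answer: $-25$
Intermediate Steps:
$Y{\left(d,F \right)} = 4 + d$
$112 Y{\left(-3,6 \right)} - 137 = 112 \left(4 - 3\right) - 137 = 112 \cdot 1 - 137 = 112 - 137 = -25$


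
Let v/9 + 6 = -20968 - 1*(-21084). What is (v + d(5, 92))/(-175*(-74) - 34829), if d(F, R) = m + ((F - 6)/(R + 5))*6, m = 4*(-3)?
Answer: -620/13871 ≈ -0.044698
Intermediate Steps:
m = -12
v = 990 (v = -54 + 9*(-20968 - 1*(-21084)) = -54 + 9*(-20968 + 21084) = -54 + 9*116 = -54 + 1044 = 990)
d(F, R) = -12 + 6*(-6 + F)/(5 + R) (d(F, R) = -12 + ((F - 6)/(R + 5))*6 = -12 + ((-6 + F)/(5 + R))*6 = -12 + 6*(-6 + F)/(5 + R))
(v + d(5, 92))/(-175*(-74) - 34829) = (990 + 6*(-16 + 5 - 2*92)/(5 + 92))/(-175*(-74) - 34829) = (990 + 6*(-16 + 5 - 184)/97)/(12950 - 34829) = (990 + 6*(1/97)*(-195))/(-21879) = (990 - 1170/97)*(-1/21879) = (94860/97)*(-1/21879) = -620/13871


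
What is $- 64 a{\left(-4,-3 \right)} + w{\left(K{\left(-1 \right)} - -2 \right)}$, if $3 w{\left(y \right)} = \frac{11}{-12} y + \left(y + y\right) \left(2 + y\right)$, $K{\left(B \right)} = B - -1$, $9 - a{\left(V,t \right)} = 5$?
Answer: $- \frac{4523}{18} \approx -251.28$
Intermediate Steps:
$a{\left(V,t \right)} = 4$ ($a{\left(V,t \right)} = 9 - 5 = 4$)
$K{\left(B \right)} = 1 + B$ ($K{\left(B \right)} = B + 1 = 1 + B$)
$w{\left(y \right)} = - \frac{11 y}{36} + \frac{2 y \left(2 + y\right)}{3}$ ($w{\left(y \right)} = \frac{\frac{11}{-12} y + \left(y + y\right) \left(2 + y\right)}{3} = \frac{11 \left(- \frac{1}{12}\right) y + 2 y \left(2 + y\right)}{3} = \frac{- \frac{11 y}{12} + 2 y \left(2 + y\right)}{3} = - \frac{11 y}{36} + \frac{2 y \left(2 + y\right)}{3}$)
$- 64 a{\left(-4,-3 \right)} + w{\left(K{\left(-1 \right)} - -2 \right)} = \left(-64\right) 4 + \frac{\left(\left(1 - 1\right) - -2\right) \left(37 + 24 \left(\left(1 - 1\right) - -2\right)\right)}{36} = -256 + \frac{\left(0 + 2\right) \left(37 + 24 \left(0 + 2\right)\right)}{36} = -256 + \frac{1}{36} \cdot 2 \left(37 + 24 \cdot 2\right) = -256 + \frac{1}{36} \cdot 2 \left(37 + 48\right) = -256 + \frac{1}{36} \cdot 2 \cdot 85 = -256 + \frac{85}{18} = - \frac{4523}{18}$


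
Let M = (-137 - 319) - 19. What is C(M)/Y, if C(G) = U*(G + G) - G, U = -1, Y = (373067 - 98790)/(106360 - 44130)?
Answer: 88677750/274277 ≈ 323.31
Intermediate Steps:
Y = 274277/62230 ≈ 4.4075
M = -475 (M = -456 - 19 = -475)
C(G) = -3*G (C(G) = -(G + G) - G = -2*G - G = -3*G)
C(M)/Y = (-3*(-475))/(274277/62230) = 1425*(62230/274277) = 88677750/274277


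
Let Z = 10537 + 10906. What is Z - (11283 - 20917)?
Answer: 31077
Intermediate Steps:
Z = 21443
Z - (11283 - 20917) = 21443 - (11283 - 20917) = 21443 - 1*(-9634) = 21443 + 9634 = 31077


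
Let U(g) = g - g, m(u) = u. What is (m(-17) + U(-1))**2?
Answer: 289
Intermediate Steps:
U(g) = 0
(m(-17) + U(-1))**2 = (-17 + 0)**2 = (-17)**2 = 289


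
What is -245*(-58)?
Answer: 14210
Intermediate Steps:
-245*(-58) = 14210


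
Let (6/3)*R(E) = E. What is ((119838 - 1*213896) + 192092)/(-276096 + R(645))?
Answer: -65356/183849 ≈ -0.35549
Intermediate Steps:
R(E) = E/2
((119838 - 1*213896) + 192092)/(-276096 + R(645)) = ((119838 - 1*213896) + 192092)/(-276096 + (1/2)*645) = ((119838 - 213896) + 192092)/(-276096 + 645/2) = (-94058 + 192092)/(-551547/2) = 98034*(-2/551547) = -65356/183849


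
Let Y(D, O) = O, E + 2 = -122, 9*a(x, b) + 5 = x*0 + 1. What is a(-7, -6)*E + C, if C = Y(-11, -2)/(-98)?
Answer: 24313/441 ≈ 55.132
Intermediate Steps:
a(x, b) = -4/9 (a(x, b) = -5/9 + (x*0 + 1)/9 = -5/9 + (0 + 1)/9 = -5/9 + (⅑)*1 = -5/9 + ⅑ = -4/9)
E = -124 (E = -2 - 122 = -124)
C = 1/49 (C = -2/(-98) = -2*(-1/98) = 1/49 ≈ 0.020408)
a(-7, -6)*E + C = -4/9*(-124) + 1/49 = 496/9 + 1/49 = 24313/441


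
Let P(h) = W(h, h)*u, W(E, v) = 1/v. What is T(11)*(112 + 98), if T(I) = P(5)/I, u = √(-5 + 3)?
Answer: 42*I*√2/11 ≈ 5.3997*I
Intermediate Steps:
u = I*√2 (u = √(-2) = I*√2 ≈ 1.4142*I)
P(h) = I*√2/h (P(h) = (I*√2)/h = I*√2/h)
T(I) = I*√2/(5*I) (T(I) = (I*√2/5)/I = I*√2/(5*I))
T(11)*(112 + 98) = ((⅕)*I*√2/11)*(112 + 98) = ((⅕)*I*√2*(1/11))*210 = (I*√2/55)*210 = 42*I*√2/11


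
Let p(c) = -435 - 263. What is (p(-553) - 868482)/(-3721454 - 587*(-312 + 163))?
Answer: 869180/3633991 ≈ 0.23918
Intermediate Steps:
p(c) = -698
(p(-553) - 868482)/(-3721454 - 587*(-312 + 163)) = (-698 - 868482)/(-3721454 - 587*(-312 + 163)) = -869180/(-3721454 - 587*(-149)) = -869180/(-3721454 + 87463) = -869180/(-3633991) = -869180*(-1/3633991) = 869180/3633991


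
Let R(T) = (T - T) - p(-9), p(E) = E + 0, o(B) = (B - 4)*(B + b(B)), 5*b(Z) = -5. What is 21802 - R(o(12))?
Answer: 21793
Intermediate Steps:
b(Z) = -1 (b(Z) = (1/5)*(-5) = -1)
o(B) = (-1 + B)*(-4 + B) (o(B) = (B - 4)*(B - 1) = (-4 + B)*(-1 + B) = (-1 + B)*(-4 + B))
p(E) = E
R(T) = 9 (R(T) = (T - T) - 1*(-9) = 0 + 9 = 9)
21802 - R(o(12)) = 21802 - 1*9 = 21802 - 9 = 21793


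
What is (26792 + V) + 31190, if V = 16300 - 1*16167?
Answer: 58115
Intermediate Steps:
V = 133 (V = 16300 - 16167 = 133)
(26792 + V) + 31190 = (26792 + 133) + 31190 = 26925 + 31190 = 58115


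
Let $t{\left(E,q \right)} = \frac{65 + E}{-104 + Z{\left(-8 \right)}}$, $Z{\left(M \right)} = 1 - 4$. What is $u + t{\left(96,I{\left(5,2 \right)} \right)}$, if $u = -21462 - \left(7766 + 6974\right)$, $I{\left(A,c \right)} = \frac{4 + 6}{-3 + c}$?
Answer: $- \frac{3873775}{107} \approx -36204.0$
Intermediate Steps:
$Z{\left(M \right)} = -3$
$I{\left(A,c \right)} = \frac{10}{-3 + c}$
$t{\left(E,q \right)} = - \frac{65}{107} - \frac{E}{107}$ ($t{\left(E,q \right)} = \frac{65 + E}{-104 - 3} = \frac{65 + E}{-107} = \left(65 + E\right) \left(- \frac{1}{107}\right) = - \frac{65}{107} - \frac{E}{107}$)
$u = -36202$ ($u = -21462 - 14740 = -36202$)
$u + t{\left(96,I{\left(5,2 \right)} \right)} = -36202 - \frac{161}{107} = - \frac{3873775}{107}$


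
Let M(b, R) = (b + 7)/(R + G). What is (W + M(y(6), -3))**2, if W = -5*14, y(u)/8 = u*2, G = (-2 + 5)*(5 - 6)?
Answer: 273529/36 ≈ 7598.0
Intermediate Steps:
G = -3 (G = 3*(-1) = -3)
y(u) = 16*u (y(u) = 8*(u*2) = 8*(2*u) = 16*u)
M(b, R) = (7 + b)/(-3 + R) (M(b, R) = (b + 7)/(R - 3) = (7 + b)/(-3 + R))
W = -70
(W + M(y(6), -3))**2 = (-70 + (7 + 16*6)/(-3 - 3))**2 = (-70 + (7 + 96)/(-6))**2 = (-70 - 1/6*103)**2 = (-70 - 103/6)**2 = (-523/6)**2 = 273529/36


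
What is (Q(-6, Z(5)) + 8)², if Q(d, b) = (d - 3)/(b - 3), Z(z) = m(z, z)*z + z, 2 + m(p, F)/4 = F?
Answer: 237169/3844 ≈ 61.698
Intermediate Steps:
m(p, F) = -8 + 4*F
Z(z) = z + z*(-8 + 4*z) (Z(z) = (-8 + 4*z)*z + z = z*(-8 + 4*z) + z = z + z*(-8 + 4*z))
Q(d, b) = (-3 + d)/(-3 + b)
(Q(-6, Z(5)) + 8)² = ((-3 - 6)/(-3 + 5*(-7 + 4*5)) + 8)² = (-9/(-3 + 5*(-7 + 20)) + 8)² = (-9/(-3 + 5*13) + 8)² = (-9/(-3 + 65) + 8)² = (-9/62 + 8)² = (487/62)² = 237169/3844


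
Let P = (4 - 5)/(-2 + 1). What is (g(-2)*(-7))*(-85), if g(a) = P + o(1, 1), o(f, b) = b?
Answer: 1190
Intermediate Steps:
P = 1 (P = -1/(-1) = -1*(-1) = 1)
g(a) = 2 (g(a) = 1 + 1 = 2)
(g(-2)*(-7))*(-85) = (2*(-7))*(-85) = -14*(-85) = 1190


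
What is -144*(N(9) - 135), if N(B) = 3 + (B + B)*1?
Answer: 16416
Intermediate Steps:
N(B) = 3 + 2*B (N(B) = 3 + (2*B)*1 = 3 + 2*B)
-144*(N(9) - 135) = -144*((3 + 2*9) - 135) = -144*((3 + 18) - 135) = -144*(21 - 135) = -144*(-114) = 16416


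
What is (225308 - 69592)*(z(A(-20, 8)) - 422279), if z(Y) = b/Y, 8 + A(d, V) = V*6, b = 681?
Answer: -657529456991/10 ≈ -6.5753e+10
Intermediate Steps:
A(d, V) = -8 + 6*V (A(d, V) = -8 + V*6 = -8 + 6*V)
z(Y) = 681/Y
(225308 - 69592)*(z(A(-20, 8)) - 422279) = (225308 - 69592)*(681/(-8 + 6*8) - 422279) = 155716*(681/(-8 + 48) - 422279) = 155716*(681/40 - 422279) = 155716*(-16890479/40) = -657529456991/10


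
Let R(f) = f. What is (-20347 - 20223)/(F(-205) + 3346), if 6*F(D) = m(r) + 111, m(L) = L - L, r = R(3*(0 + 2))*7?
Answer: -81140/6729 ≈ -12.058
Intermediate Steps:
r = 42 (r = (3*(0 + 2))*7 = (3*2)*7 = 6*7 = 42)
m(L) = 0
F(D) = 37/2 (F(D) = (0 + 111)/6 = (1/6)*111 = 37/2)
(-20347 - 20223)/(F(-205) + 3346) = (-20347 - 20223)/(37/2 + 3346) = -40570/6729/2 = -40570*2/6729 = -81140/6729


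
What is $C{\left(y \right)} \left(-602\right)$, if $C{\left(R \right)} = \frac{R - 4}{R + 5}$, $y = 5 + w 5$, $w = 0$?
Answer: $- \frac{301}{5} \approx -60.2$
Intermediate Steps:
$y = 5$ ($y = 5 + 0 \cdot 5 = 5 + 0 = 5$)
$C{\left(R \right)} = \frac{-4 + R}{5 + R}$
$C{\left(y \right)} \left(-602\right) = \frac{-4 + 5}{5 + 5} \left(-602\right) = \frac{1}{10} \cdot 1 \left(-602\right) = \frac{1}{10} \left(-602\right) = - \frac{301}{5}$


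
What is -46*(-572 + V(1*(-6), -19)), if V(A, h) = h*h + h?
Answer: 10580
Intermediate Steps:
V(A, h) = h + h² (V(A, h) = h² + h = h + h²)
-46*(-572 + V(1*(-6), -19)) = -46*(-572 - 19*(1 - 19)) = -46*(-572 - 19*(-18)) = -46*(-572 + 342) = -46*(-230) = 10580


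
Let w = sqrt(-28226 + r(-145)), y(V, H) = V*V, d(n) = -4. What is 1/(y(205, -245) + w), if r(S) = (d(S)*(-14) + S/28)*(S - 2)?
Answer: 168100/7064545287 - 2*I*sqrt(142787)/7064545287 ≈ 2.3795e-5 - 1.0698e-7*I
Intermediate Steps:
y(V, H) = V**2
r(S) = (-2 + S)*(56 + S/28) (r(S) = (-4*(-14) + S/28)*(S - 2) = (56 + S*(1/28))*(-2 + S) = (56 + S/28)*(-2 + S) = (-2 + S)*(56 + S/28))
w = I*sqrt(142787)/2 (w = sqrt(-28226 + (-112 + (1/28)*(-145)**2 + (783/14)*(-145))) = sqrt(-28226 + (-112 + (1/28)*21025 - 113535/14)) = sqrt(-28226 + (-112 + 21025/28 - 113535/14)) = sqrt(-28226 - 29883/4) = sqrt(-142787/4) = I*sqrt(142787)/2 ≈ 188.94*I)
1/(y(205, -245) + w) = 1/(205**2 + I*sqrt(142787)/2) = 1/(42025 + I*sqrt(142787)/2)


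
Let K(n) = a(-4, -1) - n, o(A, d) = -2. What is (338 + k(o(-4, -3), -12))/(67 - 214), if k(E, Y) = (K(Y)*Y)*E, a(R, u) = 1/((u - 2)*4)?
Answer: -208/49 ≈ -4.2449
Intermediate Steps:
a(R, u) = 1/(4*(-2 + u)) (a(R, u) = (¼)/(-2 + u) = 1/(4*(-2 + u)))
K(n) = -1/12 - n (K(n) = 1/(4*(-2 - 1)) - n = (¼)/(-3) - n = (¼)*(-⅓) - n = -1/12 - n)
k(E, Y) = E*Y*(-1/12 - Y) (k(E, Y) = ((-1/12 - Y)*Y)*E = (Y*(-1/12 - Y))*E = E*Y*(-1/12 - Y))
(338 + k(o(-4, -3), -12))/(67 - 214) = (338 - 1/12*(-2)*(-12)*(1 + 12*(-12)))/(67 - 214) = (338 - 1/12*(-2)*(-12)*(1 - 144))/(-147) = (338 - 1/12*(-2)*(-12)*(-143))*(-1/147) = (338 + 286)*(-1/147) = 624*(-1/147) = -208/49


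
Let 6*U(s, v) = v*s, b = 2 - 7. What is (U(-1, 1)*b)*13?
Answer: 65/6 ≈ 10.833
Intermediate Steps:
b = -5
U(s, v) = s*v/6 (U(s, v) = (v*s)/6 = (s*v)/6 = s*v/6)
(U(-1, 1)*b)*13 = (((⅙)*(-1)*1)*(-5))*13 = -⅙*(-5)*13 = (⅚)*13 = 65/6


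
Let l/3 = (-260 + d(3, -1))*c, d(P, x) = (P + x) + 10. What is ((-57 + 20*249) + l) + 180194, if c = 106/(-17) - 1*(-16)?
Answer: 3023485/17 ≈ 1.7785e+5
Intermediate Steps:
c = 166/17 (c = 106*(-1/17) + 16 = -106/17 + 16 = 166/17 ≈ 9.7647)
d(P, x) = 10 + P + x
l = -123504/17 (l = 3*((-260 + (10 + 3 - 1))*(166/17)) = 3*((-260 + 12)*(166/17)) = 3*(-248*166/17) = 3*(-41168/17) = -123504/17 ≈ -7264.9)
((-57 + 20*249) + l) + 180194 = ((-57 + 20*249) - 123504/17) + 180194 = ((-57 + 4980) - 123504/17) + 180194 = (4923 - 123504/17) + 180194 = -39813/17 + 180194 = 3023485/17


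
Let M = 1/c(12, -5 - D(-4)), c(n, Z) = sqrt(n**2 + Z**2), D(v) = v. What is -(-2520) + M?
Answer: 2520 + sqrt(145)/145 ≈ 2520.1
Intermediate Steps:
c(n, Z) = sqrt(Z**2 + n**2)
M = sqrt(145)/145 (M = 1/(sqrt((-5 - 1*(-4))**2 + 12**2)) = 1/(sqrt((-5 + 4)**2 + 144)) = 1/(sqrt((-1)**2 + 144)) = 1/(sqrt(1 + 144)) = 1/(sqrt(145)) = sqrt(145)/145 ≈ 0.083045)
-(-2520) + M = -(-2520) + sqrt(145)/145 = -120*(-21) + sqrt(145)/145 = 2520 + sqrt(145)/145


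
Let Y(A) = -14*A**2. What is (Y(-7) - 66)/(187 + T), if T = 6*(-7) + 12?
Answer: -752/157 ≈ -4.7898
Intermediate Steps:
T = -30 (T = -42 + 12 = -30)
(Y(-7) - 66)/(187 + T) = (-14*(-7)**2 - 66)/(187 - 30) = (-14*49 - 66)/157 = (-686 - 66)*(1/157) = -752*1/157 = -752/157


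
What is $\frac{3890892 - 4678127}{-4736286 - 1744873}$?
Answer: $\frac{787235}{6481159} \approx 0.12147$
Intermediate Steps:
$\frac{3890892 - 4678127}{-4736286 - 1744873} = - \frac{787235}{-6481159} = \left(-787235\right) \left(- \frac{1}{6481159}\right) = \frac{787235}{6481159}$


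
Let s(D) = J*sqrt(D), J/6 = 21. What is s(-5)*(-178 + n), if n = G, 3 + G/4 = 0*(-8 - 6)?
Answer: -23940*I*sqrt(5) ≈ -53532.0*I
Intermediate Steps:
G = -12 (G = -12 + 4*(0*(-8 - 6)) = -12 + 4*(0*(-14)) = -12 + 4*0 = -12 + 0 = -12)
n = -12
J = 126 (J = 6*21 = 126)
s(D) = 126*sqrt(D)
s(-5)*(-178 + n) = (126*sqrt(-5))*(-178 - 12) = (126*(I*sqrt(5)))*(-190) = (126*I*sqrt(5))*(-190) = -23940*I*sqrt(5)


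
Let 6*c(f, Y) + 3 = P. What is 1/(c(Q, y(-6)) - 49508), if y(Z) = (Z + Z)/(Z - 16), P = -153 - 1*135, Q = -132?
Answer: -2/99113 ≈ -2.0179e-5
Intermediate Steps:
P = -288 (P = -153 - 135 = -288)
y(Z) = 2*Z/(-16 + Z) (y(Z) = (2*Z)/(-16 + Z) = 2*Z/(-16 + Z))
c(f, Y) = -97/2 (c(f, Y) = -1/2 + (1/6)*(-288) = -1/2 - 48 = -97/2)
1/(c(Q, y(-6)) - 49508) = 1/(-97/2 - 49508) = 1/(-99113/2) = -2/99113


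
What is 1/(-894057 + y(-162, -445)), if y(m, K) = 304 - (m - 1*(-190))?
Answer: -1/893781 ≈ -1.1188e-6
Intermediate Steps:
y(m, K) = 114 - m (y(m, K) = 304 - (m + 190) = 304 - (190 + m) = 304 + (-190 - m) = 114 - m)
1/(-894057 + y(-162, -445)) = 1/(-894057 + (114 - 1*(-162))) = 1/(-894057 + (114 + 162)) = 1/(-894057 + 276) = 1/(-893781) = -1/893781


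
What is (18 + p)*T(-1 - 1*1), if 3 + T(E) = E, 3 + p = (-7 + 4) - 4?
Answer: -40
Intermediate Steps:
p = -10 (p = -3 + ((-7 + 4) - 4) = -3 + (-3 - 4) = -3 - 7 = -10)
T(E) = -3 + E
(18 + p)*T(-1 - 1*1) = (18 - 10)*(-3 + (-1 - 1*1)) = 8*(-3 + (-1 - 1)) = 8*(-3 - 2) = 8*(-5) = -40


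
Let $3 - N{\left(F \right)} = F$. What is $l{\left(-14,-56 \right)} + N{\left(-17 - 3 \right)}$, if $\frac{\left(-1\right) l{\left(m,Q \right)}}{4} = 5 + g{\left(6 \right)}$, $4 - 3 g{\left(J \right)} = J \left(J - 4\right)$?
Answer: $\frac{41}{3} \approx 13.667$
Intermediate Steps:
$N{\left(F \right)} = 3 - F$
$g{\left(J \right)} = \frac{4}{3} - \frac{J \left(-4 + J\right)}{3}$ ($g{\left(J \right)} = \frac{4}{3} - \frac{J \left(J - 4\right)}{3} = \frac{4}{3} - \frac{J \left(-4 + J\right)}{3}$)
$l{\left(m,Q \right)} = - \frac{28}{3}$ ($l{\left(m,Q \right)} = - 4 \left(5 + \left(\frac{4}{3} - \frac{6^{2}}{3} + \frac{4}{3} \cdot 6\right)\right) = - 4 \left(5 + \left(\frac{4}{3} - 12 + 8\right)\right) = - 4 \left(5 - \frac{8}{3}\right) = \left(-4\right) \frac{7}{3} = - \frac{28}{3}$)
$l{\left(-14,-56 \right)} + N{\left(-17 - 3 \right)} = - \frac{28}{3} + \left(3 - \left(-17 - 3\right)\right) = - \frac{28}{3} + \left(3 - -20\right) = - \frac{28}{3} + \left(3 + 20\right) = - \frac{28}{3} + 23 = \frac{41}{3}$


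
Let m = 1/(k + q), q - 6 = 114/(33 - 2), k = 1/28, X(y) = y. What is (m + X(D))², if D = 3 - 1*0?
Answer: 684397921/71081761 ≈ 9.6283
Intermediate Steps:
D = 3 (D = 3 + 0 = 3)
k = 1/28 ≈ 0.035714
q = 300/31 (q = 6 + 114/(33 - 2) = 6 + 114/31 = 300/31 ≈ 9.6774)
m = 868/8431 (m = 1/(1/28 + 300/31) = 1/(8431/868) = 868/8431 ≈ 0.10295)
(m + X(D))² = (868/8431 + 3)² = (26161/8431)² = 684397921/71081761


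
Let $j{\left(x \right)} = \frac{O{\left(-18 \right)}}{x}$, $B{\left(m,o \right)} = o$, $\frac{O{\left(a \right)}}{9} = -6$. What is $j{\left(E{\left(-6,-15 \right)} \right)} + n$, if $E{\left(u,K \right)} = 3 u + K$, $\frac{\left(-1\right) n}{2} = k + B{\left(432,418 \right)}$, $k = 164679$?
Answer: $- \frac{3632116}{11} \approx -3.3019 \cdot 10^{5}$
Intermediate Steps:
$O{\left(a \right)} = -54$ ($O{\left(a \right)} = 9 \left(-6\right) = -54$)
$n = -330194$ ($n = - 2 \left(164679 + 418\right) = \left(-2\right) 165097 = -330194$)
$E{\left(u,K \right)} = K + 3 u$
$j{\left(x \right)} = - \frac{54}{x}$
$j{\left(E{\left(-6,-15 \right)} \right)} + n = - \frac{54}{-15 + 3 \left(-6\right)} - 330194 = - \frac{54}{-15 - 18} - 330194 = - \frac{54}{-33} - 330194 = \left(-54\right) \left(- \frac{1}{33}\right) - 330194 = \frac{18}{11} - 330194 = - \frac{3632116}{11}$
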